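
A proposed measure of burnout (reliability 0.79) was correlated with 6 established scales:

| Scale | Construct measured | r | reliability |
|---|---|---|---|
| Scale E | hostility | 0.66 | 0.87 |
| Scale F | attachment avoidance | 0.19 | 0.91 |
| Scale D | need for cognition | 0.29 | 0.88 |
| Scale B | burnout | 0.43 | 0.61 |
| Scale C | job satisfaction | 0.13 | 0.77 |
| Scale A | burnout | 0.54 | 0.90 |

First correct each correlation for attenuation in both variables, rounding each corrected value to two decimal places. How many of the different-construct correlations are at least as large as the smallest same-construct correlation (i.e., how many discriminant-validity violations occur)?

Disattenuated r (r / √(r_scale · r_new)):
  Scale E (disc): 0.66 / √(0.87·0.79) = 0.80
  Scale F (disc): 0.19 / √(0.91·0.79) = 0.22
  Scale D (disc): 0.29 / √(0.88·0.79) = 0.35
  Scale B (conv): 0.43 / √(0.61·0.79) = 0.62
  Scale C (disc): 0.13 / √(0.77·0.79) = 0.17
  Scale A (conv): 0.54 / √(0.90·0.79) = 0.64
Smallest convergent = 0.62. Discriminant values: 0.80, 0.22, 0.35, 0.17; count ≥ 0.62 → 1.

1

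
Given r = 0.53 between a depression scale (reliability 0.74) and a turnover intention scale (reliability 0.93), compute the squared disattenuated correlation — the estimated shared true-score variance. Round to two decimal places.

0.41

Disattenuated r = 0.53 / √(0.74 × 0.93) = 0.53 / 0.8296 = 0.6389.
Shared true-score variance = 0.6389² = 0.4082 ≈ 0.41.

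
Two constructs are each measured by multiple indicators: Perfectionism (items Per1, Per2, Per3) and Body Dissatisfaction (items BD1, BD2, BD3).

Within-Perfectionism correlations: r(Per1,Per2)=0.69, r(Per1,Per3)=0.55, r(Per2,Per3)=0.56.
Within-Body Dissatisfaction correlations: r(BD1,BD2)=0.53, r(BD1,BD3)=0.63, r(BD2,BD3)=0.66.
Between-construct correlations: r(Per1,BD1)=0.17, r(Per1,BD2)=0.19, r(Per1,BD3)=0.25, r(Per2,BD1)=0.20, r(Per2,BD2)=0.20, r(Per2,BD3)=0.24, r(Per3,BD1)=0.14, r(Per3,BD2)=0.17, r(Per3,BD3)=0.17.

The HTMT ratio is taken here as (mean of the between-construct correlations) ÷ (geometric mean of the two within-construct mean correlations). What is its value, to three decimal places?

0.319

Mean between = 1.73/9 = 0.1922.
Mean within-Per = 1.80/3 = 0.6000; mean within-BD = 1.82/3 = 0.6067.
Geometric mean = √(0.6000 × 0.6067) = 0.6033.
HTMT = 0.1922 / 0.6033 = 0.319.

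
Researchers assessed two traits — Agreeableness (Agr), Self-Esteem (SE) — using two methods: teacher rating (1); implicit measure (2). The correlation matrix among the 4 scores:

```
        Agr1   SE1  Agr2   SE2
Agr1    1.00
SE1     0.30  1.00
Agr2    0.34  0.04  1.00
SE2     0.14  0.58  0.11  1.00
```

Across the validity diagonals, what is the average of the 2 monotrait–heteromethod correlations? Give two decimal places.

0.46

Convergent values: 0.34, 0.58; mean = 0.92/2 = 0.46.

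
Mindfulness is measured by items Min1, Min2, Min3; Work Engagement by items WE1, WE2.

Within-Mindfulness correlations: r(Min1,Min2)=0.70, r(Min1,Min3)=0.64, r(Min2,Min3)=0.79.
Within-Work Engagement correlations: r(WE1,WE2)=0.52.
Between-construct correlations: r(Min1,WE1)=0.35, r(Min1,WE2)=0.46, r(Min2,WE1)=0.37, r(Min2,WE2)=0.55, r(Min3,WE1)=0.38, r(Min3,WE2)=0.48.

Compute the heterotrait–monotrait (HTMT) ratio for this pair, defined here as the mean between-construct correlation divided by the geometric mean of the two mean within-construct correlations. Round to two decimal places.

Between-construct mean = 2.59/6 = 0.4317.
Mean within-Min = 2.13/3 = 0.7100; mean within-WE = 0.52/1 = 0.5200.
Geometric mean = √(0.7100 × 0.5200) = 0.6076.
HTMT = 0.4317 / 0.6076 = 0.71.

0.71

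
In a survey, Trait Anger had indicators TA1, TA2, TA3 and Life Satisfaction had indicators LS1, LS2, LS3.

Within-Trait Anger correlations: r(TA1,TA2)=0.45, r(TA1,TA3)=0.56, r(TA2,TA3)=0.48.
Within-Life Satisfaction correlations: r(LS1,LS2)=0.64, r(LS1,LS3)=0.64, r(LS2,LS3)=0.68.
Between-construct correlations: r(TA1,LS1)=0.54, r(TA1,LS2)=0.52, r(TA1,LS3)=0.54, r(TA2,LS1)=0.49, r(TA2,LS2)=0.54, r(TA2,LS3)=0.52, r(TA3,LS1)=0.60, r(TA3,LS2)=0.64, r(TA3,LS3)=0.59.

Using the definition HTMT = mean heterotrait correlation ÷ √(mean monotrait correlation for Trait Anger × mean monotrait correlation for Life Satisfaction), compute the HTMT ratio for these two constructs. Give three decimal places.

Mean heterotrait r = 4.98/9 = 0.5533.
Mean within-TA = 1.49/3 = 0.4967; mean within-LS = 1.96/3 = 0.6533.
Geometric mean = √(0.4967 × 0.6533) = 0.5696.
HTMT = 0.5533 / 0.5696 = 0.971.

0.971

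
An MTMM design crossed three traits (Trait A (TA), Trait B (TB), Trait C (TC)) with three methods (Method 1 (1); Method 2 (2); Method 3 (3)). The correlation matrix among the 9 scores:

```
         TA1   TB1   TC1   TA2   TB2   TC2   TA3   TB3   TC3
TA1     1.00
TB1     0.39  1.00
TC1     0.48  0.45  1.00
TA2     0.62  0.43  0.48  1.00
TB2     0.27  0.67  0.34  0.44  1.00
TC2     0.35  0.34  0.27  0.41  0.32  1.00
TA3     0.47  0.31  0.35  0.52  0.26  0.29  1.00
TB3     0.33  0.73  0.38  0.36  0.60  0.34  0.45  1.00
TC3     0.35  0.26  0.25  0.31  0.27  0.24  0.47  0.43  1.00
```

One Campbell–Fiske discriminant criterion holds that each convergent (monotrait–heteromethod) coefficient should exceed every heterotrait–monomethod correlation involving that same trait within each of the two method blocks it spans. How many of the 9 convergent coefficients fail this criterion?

Checking each validity diagonal entry against its comparison values:
TA (methods 1·2): 0.62 vs {0.39, 0.44, 0.48, 0.41} → pass.
TA (methods 1·3): 0.47 vs {0.39, 0.45, 0.48, 0.47} → fail.
TA (methods 2·3): 0.52 vs {0.44, 0.45, 0.41, 0.47} → pass.
TB (methods 1·2): 0.67 vs {0.39, 0.44, 0.45, 0.32} → pass.
TB (methods 1·3): 0.73 vs {0.39, 0.45, 0.45, 0.43} → pass.
TB (methods 2·3): 0.60 vs {0.44, 0.45, 0.32, 0.43} → pass.
TC (methods 1·2): 0.27 vs {0.48, 0.41, 0.45, 0.32} → fail.
TC (methods 1·3): 0.25 vs {0.48, 0.47, 0.45, 0.43} → fail.
TC (methods 2·3): 0.24 vs {0.41, 0.47, 0.32, 0.43} → fail.
4 of 9 fail.

4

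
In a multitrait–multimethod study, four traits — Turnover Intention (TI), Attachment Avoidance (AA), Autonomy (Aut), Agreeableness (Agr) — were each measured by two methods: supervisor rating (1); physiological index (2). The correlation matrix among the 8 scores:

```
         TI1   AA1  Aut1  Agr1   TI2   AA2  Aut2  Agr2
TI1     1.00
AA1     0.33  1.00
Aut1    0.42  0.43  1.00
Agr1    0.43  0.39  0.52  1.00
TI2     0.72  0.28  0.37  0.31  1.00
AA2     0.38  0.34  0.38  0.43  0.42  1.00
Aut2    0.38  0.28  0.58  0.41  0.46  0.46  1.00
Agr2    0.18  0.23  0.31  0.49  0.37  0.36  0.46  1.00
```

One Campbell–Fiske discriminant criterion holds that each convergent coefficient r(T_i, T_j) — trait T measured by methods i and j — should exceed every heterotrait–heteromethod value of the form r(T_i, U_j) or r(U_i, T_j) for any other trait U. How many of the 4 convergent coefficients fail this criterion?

Convergent coefficients and their comparison sets:
TI (methods 1·2): 0.72 vs {0.38, 0.28, 0.38, 0.37, 0.18, 0.31} → pass.
AA (methods 1·2): 0.34 vs {0.28, 0.38, 0.28, 0.38, 0.23, 0.43} → fail.
Aut (methods 1·2): 0.58 vs {0.37, 0.38, 0.38, 0.28, 0.31, 0.41} → pass.
Agr (methods 1·2): 0.49 vs {0.31, 0.18, 0.43, 0.23, 0.41, 0.31} → pass.
1 of 4 fail.

1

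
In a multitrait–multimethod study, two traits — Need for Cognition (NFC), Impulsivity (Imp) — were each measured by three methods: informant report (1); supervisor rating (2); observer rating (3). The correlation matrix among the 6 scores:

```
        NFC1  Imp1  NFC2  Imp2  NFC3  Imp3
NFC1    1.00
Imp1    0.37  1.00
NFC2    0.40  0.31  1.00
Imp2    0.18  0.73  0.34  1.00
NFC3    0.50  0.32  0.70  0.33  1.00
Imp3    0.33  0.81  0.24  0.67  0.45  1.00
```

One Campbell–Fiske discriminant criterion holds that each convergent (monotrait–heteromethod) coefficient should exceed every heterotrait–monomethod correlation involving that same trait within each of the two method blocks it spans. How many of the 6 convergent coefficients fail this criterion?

Checking each validity diagonal entry against its comparison values:
NFC (methods 1·2): 0.40 vs {0.37, 0.34} → pass.
NFC (methods 1·3): 0.50 vs {0.37, 0.45} → pass.
NFC (methods 2·3): 0.70 vs {0.34, 0.45} → pass.
Imp (methods 1·2): 0.73 vs {0.37, 0.34} → pass.
Imp (methods 1·3): 0.81 vs {0.37, 0.45} → pass.
Imp (methods 2·3): 0.67 vs {0.34, 0.45} → pass.
0 of 6 fail.

0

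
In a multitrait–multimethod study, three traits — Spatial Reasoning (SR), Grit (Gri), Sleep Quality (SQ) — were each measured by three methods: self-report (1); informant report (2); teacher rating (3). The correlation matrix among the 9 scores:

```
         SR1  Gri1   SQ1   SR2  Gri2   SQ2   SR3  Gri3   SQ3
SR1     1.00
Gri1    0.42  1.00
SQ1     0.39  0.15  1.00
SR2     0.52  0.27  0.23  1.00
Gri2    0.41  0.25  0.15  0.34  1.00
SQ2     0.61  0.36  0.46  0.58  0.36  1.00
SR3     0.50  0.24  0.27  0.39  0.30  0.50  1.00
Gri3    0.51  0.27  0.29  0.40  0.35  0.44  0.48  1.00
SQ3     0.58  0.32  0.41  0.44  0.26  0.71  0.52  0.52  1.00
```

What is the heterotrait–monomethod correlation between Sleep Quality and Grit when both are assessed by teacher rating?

Different traits, same method: r(SQ3, Gri3) = 0.52.

0.52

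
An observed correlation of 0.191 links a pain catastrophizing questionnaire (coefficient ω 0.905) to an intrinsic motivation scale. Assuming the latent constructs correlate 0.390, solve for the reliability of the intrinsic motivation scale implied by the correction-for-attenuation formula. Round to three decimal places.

r_true = r_obs / √(r_xx · r_yy) ⇒ 0.390 = 0.191 / √(0.905 · r_yy).
√(0.905 · r_yy) = 0.191 / 0.390 = 0.4897; 0.905 · r_yy = 0.2398; r_yy = 0.2398 / 0.905 ≈ 0.265.

0.265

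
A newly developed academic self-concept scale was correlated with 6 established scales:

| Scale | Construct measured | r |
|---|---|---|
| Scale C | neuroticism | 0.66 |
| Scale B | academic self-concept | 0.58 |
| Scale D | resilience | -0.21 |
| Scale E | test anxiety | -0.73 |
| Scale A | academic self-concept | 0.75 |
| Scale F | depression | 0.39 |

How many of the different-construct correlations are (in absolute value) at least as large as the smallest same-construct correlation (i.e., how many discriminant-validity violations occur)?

2

Convergent (same construct = academic self-concept): Scale B, Scale A.
Smallest convergent = 0.58. Discriminant |r|: 0.66, 0.21, 0.73, 0.39; count ≥ 0.58 → 2.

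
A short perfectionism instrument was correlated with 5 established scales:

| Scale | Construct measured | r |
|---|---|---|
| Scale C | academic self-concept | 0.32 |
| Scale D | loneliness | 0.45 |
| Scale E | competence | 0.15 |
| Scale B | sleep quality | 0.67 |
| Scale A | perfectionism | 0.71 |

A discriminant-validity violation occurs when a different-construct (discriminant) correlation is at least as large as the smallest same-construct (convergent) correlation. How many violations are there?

0

Convergent (same construct = perfectionism): Scale A.
Smallest convergent = 0.71. Discriminant values: 0.32, 0.45, 0.15, 0.67; count ≥ 0.71 → 0.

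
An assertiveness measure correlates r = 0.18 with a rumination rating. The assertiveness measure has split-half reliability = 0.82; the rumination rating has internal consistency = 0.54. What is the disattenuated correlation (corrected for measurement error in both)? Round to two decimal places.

0.27

r_true = r_obs / √(r_xx · r_yy) = 0.18 / √(0.82 × 0.54) = 0.18 / √0.4428 = 0.18 / 0.6654 ≈ 0.27.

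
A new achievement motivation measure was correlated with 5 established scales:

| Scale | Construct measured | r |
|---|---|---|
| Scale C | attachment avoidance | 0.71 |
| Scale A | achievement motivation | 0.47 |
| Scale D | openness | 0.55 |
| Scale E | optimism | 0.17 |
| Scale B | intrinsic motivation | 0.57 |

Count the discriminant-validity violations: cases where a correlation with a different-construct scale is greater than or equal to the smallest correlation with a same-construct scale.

Convergent (same construct = achievement motivation): Scale A.
Smallest convergent = 0.47. Discriminant values: 0.71, 0.55, 0.17, 0.57; count ≥ 0.47 → 3.

3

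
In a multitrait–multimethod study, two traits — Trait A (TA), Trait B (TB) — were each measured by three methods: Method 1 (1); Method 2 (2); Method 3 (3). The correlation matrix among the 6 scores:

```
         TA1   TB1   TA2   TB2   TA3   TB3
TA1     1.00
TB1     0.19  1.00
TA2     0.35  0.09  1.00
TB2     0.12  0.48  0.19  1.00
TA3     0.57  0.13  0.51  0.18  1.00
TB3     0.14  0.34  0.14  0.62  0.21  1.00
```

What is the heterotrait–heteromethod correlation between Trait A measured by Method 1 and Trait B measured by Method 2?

0.12

Different traits and methods: r(TA1, TB2) = 0.12.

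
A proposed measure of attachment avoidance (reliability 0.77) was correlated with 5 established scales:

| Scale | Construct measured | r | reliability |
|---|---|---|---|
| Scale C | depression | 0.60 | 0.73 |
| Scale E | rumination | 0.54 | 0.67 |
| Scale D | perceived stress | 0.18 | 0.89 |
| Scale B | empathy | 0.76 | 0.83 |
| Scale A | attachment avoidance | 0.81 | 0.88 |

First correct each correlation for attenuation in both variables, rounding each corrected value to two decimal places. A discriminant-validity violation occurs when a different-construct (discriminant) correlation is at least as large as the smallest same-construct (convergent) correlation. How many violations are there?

Disattenuated r (r / √(r_scale · r_new)):
  Scale C (disc): 0.60 / √(0.73·0.77) = 0.80
  Scale E (disc): 0.54 / √(0.67·0.77) = 0.75
  Scale D (disc): 0.18 / √(0.89·0.77) = 0.22
  Scale B (disc): 0.76 / √(0.83·0.77) = 0.95
  Scale A (conv): 0.81 / √(0.88·0.77) = 0.98
Smallest convergent = 0.98. Discriminant values: 0.80, 0.75, 0.22, 0.95; count ≥ 0.98 → 0.

0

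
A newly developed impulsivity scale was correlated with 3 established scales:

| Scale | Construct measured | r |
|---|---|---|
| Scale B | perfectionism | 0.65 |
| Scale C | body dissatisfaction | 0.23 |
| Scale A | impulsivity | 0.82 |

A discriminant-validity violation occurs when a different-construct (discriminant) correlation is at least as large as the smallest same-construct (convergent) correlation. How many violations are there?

Convergent (same construct = impulsivity): Scale A.
Smallest convergent = 0.82. Discriminant values: 0.65, 0.23; count ≥ 0.82 → 0.

0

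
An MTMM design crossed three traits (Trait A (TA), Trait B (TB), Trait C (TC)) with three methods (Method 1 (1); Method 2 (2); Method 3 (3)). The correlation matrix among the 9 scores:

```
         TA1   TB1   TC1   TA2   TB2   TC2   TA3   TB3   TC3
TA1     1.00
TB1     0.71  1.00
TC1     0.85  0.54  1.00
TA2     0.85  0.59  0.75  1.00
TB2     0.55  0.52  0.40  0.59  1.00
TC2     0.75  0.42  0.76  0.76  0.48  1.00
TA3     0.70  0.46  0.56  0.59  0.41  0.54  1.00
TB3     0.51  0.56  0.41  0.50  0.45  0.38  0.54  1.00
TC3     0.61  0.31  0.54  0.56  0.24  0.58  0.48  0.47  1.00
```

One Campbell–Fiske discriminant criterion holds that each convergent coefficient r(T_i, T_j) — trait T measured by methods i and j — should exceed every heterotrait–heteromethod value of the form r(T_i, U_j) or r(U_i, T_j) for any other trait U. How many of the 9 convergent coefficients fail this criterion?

3

Convergent coefficients and their comparison sets:
TA (methods 1·2): 0.85 vs {0.55, 0.59, 0.75, 0.75} → pass.
TA (methods 1·3): 0.70 vs {0.51, 0.46, 0.61, 0.56} → pass.
TA (methods 2·3): 0.59 vs {0.50, 0.41, 0.56, 0.54} → pass.
TB (methods 1·2): 0.52 vs {0.59, 0.55, 0.42, 0.40} → fail.
TB (methods 1·3): 0.56 vs {0.46, 0.51, 0.31, 0.41} → pass.
TB (methods 2·3): 0.45 vs {0.41, 0.50, 0.24, 0.38} → fail.
TC (methods 1·2): 0.76 vs {0.75, 0.75, 0.40, 0.42} → pass.
TC (methods 1·3): 0.54 vs {0.56, 0.61, 0.41, 0.31} → fail.
TC (methods 2·3): 0.58 vs {0.54, 0.56, 0.38, 0.24} → pass.
3 of 9 fail.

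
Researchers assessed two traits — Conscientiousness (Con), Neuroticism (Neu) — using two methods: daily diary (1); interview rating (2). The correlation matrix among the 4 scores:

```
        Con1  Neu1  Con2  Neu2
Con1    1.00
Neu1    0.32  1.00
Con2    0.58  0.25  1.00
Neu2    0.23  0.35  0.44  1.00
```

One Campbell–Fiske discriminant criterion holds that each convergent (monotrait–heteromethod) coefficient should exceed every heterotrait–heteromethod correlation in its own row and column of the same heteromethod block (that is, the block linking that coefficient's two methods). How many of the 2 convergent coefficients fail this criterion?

0

Each convergent coefficient versus the relevant comparison correlations:
Con (methods 1·2): 0.58 vs {0.23, 0.25} → pass.
Neu (methods 1·2): 0.35 vs {0.25, 0.23} → pass.
0 of 2 fail.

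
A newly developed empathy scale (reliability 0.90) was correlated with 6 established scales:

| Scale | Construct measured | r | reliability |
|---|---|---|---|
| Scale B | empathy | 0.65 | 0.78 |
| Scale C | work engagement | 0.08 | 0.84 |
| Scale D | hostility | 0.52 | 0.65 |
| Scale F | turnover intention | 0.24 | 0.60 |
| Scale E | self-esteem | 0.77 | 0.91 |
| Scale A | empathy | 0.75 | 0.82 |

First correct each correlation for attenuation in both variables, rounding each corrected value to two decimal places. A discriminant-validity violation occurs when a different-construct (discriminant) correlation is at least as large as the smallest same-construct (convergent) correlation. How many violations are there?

Disattenuated r (r / √(r_scale · r_new)):
  Scale B (conv): 0.65 / √(0.78·0.90) = 0.78
  Scale C (disc): 0.08 / √(0.84·0.90) = 0.09
  Scale D (disc): 0.52 / √(0.65·0.90) = 0.68
  Scale F (disc): 0.24 / √(0.60·0.90) = 0.33
  Scale E (disc): 0.77 / √(0.91·0.90) = 0.85
  Scale A (conv): 0.75 / √(0.82·0.90) = 0.87
Smallest convergent = 0.78. Discriminant values: 0.09, 0.68, 0.33, 0.85; count ≥ 0.78 → 1.

1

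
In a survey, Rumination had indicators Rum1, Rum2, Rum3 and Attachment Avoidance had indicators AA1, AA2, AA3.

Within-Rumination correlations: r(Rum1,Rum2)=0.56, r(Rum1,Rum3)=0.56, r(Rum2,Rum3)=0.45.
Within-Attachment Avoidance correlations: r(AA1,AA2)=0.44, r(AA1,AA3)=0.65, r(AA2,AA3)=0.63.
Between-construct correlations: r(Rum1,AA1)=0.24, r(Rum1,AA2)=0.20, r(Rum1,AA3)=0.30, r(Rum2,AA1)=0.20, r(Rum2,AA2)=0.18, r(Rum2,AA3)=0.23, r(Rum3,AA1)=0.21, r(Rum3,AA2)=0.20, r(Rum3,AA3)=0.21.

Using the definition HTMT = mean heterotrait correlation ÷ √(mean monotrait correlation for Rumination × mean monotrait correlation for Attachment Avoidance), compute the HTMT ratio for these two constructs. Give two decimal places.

Mean heterotrait r = 1.97/9 = 0.2189.
Mean within-Rum = 1.57/3 = 0.5233; mean within-AA = 1.72/3 = 0.5733.
Geometric mean = √(0.5233 × 0.5733) = 0.5477.
HTMT = 0.2189 / 0.5477 = 0.40.

0.40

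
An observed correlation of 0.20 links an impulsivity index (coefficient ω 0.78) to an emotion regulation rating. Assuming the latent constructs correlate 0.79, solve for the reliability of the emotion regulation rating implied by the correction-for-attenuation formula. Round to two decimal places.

r_true = r_obs / √(r_xx · r_yy) ⇒ 0.79 = 0.20 / √(0.78 · r_yy).
√(0.78 · r_yy) = 0.20 / 0.79 = 0.2532; 0.78 · r_yy = 0.0641; r_yy = 0.0641 / 0.78 ≈ 0.08.

0.08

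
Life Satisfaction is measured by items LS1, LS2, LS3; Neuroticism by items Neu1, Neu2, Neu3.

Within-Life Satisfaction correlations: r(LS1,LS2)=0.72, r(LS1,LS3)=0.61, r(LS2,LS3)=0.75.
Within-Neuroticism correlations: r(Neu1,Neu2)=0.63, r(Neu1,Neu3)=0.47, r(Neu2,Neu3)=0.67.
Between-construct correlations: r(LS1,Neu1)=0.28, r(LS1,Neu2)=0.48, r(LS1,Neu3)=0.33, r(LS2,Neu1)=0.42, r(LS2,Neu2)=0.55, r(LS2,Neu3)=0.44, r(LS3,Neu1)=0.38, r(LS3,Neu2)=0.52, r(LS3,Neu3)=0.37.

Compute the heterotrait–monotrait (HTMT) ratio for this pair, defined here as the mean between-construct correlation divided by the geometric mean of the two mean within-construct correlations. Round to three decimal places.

0.655

Mean heterotrait r = 3.77/9 = 0.4189.
Mean within-LS = 2.08/3 = 0.6933; mean within-Neu = 1.77/3 = 0.5900.
Geometric mean = √(0.6933 × 0.5900) = 0.6396.
HTMT = 0.4189 / 0.6396 = 0.655.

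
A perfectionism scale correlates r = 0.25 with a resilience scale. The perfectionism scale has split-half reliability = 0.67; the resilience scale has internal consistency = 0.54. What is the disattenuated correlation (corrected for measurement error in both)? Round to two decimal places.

0.42

r_true = r_obs / √(r_xx · r_yy) = 0.25 / √(0.67 × 0.54) = 0.25 / √0.3618 = 0.25 / 0.6015 ≈ 0.42.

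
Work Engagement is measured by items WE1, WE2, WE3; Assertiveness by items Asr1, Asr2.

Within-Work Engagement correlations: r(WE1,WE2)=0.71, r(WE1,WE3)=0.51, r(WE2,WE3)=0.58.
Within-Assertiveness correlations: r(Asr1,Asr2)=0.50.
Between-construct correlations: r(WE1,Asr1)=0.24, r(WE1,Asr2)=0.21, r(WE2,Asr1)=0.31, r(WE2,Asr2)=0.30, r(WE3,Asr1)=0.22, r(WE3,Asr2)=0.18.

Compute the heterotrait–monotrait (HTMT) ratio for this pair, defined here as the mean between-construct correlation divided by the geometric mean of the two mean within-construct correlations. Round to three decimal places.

0.444

Mean between = 1.46/6 = 0.2433.
Mean within-WE = 1.80/3 = 0.6000; mean within-Asr = 0.50/1 = 0.5000.
Geometric mean = √(0.6000 × 0.5000) = 0.5477.
HTMT = 0.2433 / 0.5477 = 0.444.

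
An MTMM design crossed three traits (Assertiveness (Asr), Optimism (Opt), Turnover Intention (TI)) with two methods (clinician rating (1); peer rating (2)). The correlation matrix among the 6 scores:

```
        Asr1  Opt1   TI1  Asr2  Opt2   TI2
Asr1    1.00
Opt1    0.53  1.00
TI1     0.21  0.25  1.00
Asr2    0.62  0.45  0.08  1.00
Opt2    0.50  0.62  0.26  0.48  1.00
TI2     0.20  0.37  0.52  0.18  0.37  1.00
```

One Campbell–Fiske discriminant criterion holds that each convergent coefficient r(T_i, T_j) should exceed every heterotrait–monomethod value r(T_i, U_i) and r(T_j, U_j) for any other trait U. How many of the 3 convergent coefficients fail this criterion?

Convergent coefficients and their comparison sets:
Asr (methods 1·2): 0.62 vs {0.53, 0.48, 0.21, 0.18} → pass.
Opt (methods 1·2): 0.62 vs {0.53, 0.48, 0.25, 0.37} → pass.
TI (methods 1·2): 0.52 vs {0.21, 0.18, 0.25, 0.37} → pass.
0 of 3 fail.

0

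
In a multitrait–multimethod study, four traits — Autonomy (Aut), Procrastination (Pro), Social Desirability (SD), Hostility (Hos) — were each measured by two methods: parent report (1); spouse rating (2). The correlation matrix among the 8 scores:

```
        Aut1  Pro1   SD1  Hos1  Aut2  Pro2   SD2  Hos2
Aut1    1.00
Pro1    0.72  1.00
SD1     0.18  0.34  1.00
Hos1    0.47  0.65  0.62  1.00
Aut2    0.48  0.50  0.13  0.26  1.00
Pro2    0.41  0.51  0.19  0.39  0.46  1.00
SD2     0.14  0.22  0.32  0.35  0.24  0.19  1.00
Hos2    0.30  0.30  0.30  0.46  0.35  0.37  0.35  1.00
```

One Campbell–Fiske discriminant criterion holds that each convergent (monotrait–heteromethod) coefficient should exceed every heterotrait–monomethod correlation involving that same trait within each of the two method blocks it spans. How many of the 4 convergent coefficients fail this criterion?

4

Each convergent coefficient versus the relevant comparison correlations:
Aut (methods 1·2): 0.48 vs {0.72, 0.46, 0.18, 0.24, 0.47, 0.35} → fail.
Pro (methods 1·2): 0.51 vs {0.72, 0.46, 0.34, 0.19, 0.65, 0.37} → fail.
SD (methods 1·2): 0.32 vs {0.18, 0.24, 0.34, 0.19, 0.62, 0.35} → fail.
Hos (methods 1·2): 0.46 vs {0.47, 0.35, 0.65, 0.37, 0.62, 0.35} → fail.
4 of 4 fail.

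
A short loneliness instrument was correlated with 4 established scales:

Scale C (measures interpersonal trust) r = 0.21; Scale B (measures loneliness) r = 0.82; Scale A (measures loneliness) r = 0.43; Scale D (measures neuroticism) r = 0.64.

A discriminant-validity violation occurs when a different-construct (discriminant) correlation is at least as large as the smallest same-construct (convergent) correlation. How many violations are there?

Convergent (same construct = loneliness): Scale B, Scale A.
Smallest convergent = 0.43. Discriminant values: 0.21, 0.64; count ≥ 0.43 → 1.

1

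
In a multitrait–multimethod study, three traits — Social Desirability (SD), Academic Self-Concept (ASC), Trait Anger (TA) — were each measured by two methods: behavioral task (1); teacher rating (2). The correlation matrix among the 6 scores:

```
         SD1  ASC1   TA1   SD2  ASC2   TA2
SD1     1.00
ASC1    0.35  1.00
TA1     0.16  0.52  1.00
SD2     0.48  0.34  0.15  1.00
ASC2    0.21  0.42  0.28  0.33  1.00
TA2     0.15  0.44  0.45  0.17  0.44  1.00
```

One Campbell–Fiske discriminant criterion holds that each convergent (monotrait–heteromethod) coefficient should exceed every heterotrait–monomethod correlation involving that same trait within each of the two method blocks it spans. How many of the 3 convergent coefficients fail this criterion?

Each convergent coefficient versus the relevant comparison correlations:
SD (methods 1·2): 0.48 vs {0.35, 0.33, 0.16, 0.17} → pass.
ASC (methods 1·2): 0.42 vs {0.35, 0.33, 0.52, 0.44} → fail.
TA (methods 1·2): 0.45 vs {0.16, 0.17, 0.52, 0.44} → fail.
2 of 3 fail.

2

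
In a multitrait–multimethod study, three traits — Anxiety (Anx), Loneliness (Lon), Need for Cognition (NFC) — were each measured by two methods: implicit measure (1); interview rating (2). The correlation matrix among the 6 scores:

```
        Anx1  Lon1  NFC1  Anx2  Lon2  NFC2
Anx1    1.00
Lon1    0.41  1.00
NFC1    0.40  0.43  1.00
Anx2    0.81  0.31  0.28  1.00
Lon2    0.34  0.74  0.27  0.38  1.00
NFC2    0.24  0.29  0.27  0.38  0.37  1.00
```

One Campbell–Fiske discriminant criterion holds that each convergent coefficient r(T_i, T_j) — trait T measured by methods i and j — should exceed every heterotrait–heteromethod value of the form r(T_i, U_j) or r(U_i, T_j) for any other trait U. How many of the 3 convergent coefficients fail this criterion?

Each convergent coefficient versus the relevant comparison correlations:
Anx (methods 1·2): 0.81 vs {0.34, 0.31, 0.24, 0.28} → pass.
Lon (methods 1·2): 0.74 vs {0.31, 0.34, 0.29, 0.27} → pass.
NFC (methods 1·2): 0.27 vs {0.28, 0.24, 0.27, 0.29} → fail.
1 of 3 fail.

1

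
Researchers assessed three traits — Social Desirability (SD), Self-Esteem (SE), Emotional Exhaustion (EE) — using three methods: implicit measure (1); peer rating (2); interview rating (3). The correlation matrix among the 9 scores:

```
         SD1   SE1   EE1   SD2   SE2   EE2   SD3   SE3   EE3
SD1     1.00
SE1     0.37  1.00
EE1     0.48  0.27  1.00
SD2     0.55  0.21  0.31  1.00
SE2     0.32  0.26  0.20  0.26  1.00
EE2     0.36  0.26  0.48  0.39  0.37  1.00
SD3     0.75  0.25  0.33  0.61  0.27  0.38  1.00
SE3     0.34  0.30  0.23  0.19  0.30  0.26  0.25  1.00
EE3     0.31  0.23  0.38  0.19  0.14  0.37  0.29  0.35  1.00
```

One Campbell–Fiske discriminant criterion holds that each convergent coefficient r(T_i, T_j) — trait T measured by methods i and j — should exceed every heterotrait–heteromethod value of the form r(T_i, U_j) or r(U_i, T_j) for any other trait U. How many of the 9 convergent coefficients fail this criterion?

Convergent coefficients and their comparison sets:
SD (methods 1·2): 0.55 vs {0.32, 0.21, 0.36, 0.31} → pass.
SD (methods 1·3): 0.75 vs {0.34, 0.25, 0.31, 0.33} → pass.
SD (methods 2·3): 0.61 vs {0.19, 0.27, 0.19, 0.38} → pass.
SE (methods 1·2): 0.26 vs {0.21, 0.32, 0.26, 0.20} → fail.
SE (methods 1·3): 0.30 vs {0.25, 0.34, 0.23, 0.23} → fail.
SE (methods 2·3): 0.30 vs {0.27, 0.19, 0.14, 0.26} → pass.
EE (methods 1·2): 0.48 vs {0.31, 0.36, 0.20, 0.26} → pass.
EE (methods 1·3): 0.38 vs {0.33, 0.31, 0.23, 0.23} → pass.
EE (methods 2·3): 0.37 vs {0.38, 0.19, 0.26, 0.14} → fail.
3 of 9 fail.

3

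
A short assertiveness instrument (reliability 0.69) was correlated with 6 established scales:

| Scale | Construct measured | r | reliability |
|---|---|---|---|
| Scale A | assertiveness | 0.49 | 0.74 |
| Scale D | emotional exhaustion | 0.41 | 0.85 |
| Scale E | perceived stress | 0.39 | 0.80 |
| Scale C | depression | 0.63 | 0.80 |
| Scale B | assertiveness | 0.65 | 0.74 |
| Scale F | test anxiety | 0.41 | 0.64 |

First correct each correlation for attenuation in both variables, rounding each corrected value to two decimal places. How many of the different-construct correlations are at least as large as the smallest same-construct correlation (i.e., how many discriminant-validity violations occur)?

1

Disattenuated r (r / √(r_scale · r_new)):
  Scale A (conv): 0.49 / √(0.74·0.69) = 0.69
  Scale D (disc): 0.41 / √(0.85·0.69) = 0.54
  Scale E (disc): 0.39 / √(0.80·0.69) = 0.52
  Scale C (disc): 0.63 / √(0.80·0.69) = 0.85
  Scale B (conv): 0.65 / √(0.74·0.69) = 0.91
  Scale F (disc): 0.41 / √(0.64·0.69) = 0.62
Smallest convergent = 0.69. Discriminant values: 0.54, 0.52, 0.85, 0.62; count ≥ 0.69 → 1.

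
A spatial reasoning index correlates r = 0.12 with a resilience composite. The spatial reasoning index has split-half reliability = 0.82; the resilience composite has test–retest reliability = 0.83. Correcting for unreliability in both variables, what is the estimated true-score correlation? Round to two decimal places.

0.15

r_true = r_obs / √(r_xx · r_yy) = 0.12 / √(0.82 × 0.83) = 0.12 / √0.6806 = 0.12 / 0.8250 ≈ 0.15.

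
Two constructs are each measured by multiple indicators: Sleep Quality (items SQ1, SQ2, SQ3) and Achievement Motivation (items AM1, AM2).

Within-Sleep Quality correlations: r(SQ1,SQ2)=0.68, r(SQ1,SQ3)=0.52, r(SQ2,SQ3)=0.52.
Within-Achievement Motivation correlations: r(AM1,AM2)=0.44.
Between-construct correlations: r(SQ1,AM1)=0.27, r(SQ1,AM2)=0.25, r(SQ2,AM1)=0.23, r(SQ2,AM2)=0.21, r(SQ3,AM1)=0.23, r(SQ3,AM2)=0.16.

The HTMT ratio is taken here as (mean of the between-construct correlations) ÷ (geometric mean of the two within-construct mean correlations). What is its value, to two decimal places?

0.45

Mean heterotrait r = 1.35/6 = 0.2250.
Mean within-SQ = 1.72/3 = 0.5733; mean within-AM = 0.44/1 = 0.4400.
Geometric mean = √(0.5733 × 0.4400) = 0.5022.
HTMT = 0.2250 / 0.5022 = 0.45.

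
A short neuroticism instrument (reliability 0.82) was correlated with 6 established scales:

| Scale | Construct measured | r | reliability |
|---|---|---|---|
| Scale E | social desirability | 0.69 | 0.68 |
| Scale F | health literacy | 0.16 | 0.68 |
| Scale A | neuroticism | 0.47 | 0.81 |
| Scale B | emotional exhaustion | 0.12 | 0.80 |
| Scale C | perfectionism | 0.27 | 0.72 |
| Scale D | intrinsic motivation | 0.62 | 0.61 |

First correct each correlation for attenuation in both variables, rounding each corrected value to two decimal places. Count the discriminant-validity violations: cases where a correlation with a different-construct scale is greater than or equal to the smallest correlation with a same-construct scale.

2

Disattenuated r (r / √(r_scale · r_new)):
  Scale E (disc): 0.69 / √(0.68·0.82) = 0.92
  Scale F (disc): 0.16 / √(0.68·0.82) = 0.21
  Scale A (conv): 0.47 / √(0.81·0.82) = 0.58
  Scale B (disc): 0.12 / √(0.80·0.82) = 0.15
  Scale C (disc): 0.27 / √(0.72·0.82) = 0.35
  Scale D (disc): 0.62 / √(0.61·0.82) = 0.88
Smallest convergent = 0.58. Discriminant values: 0.92, 0.21, 0.15, 0.35, 0.88; count ≥ 0.58 → 2.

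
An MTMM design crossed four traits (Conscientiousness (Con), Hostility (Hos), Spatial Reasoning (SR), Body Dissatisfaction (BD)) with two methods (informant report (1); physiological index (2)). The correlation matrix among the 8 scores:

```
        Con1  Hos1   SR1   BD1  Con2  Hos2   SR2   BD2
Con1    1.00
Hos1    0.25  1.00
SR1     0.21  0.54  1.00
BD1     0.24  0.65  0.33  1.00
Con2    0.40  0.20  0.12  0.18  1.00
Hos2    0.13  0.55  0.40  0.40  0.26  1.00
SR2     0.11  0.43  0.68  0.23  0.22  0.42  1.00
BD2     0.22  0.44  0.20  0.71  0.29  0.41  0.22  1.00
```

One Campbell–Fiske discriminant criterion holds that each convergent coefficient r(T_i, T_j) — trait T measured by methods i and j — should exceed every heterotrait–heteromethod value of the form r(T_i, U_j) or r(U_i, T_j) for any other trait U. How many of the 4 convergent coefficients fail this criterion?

Checking each validity diagonal entry against its comparison values:
Con (methods 1·2): 0.40 vs {0.13, 0.20, 0.11, 0.12, 0.22, 0.18} → pass.
Hos (methods 1·2): 0.55 vs {0.20, 0.13, 0.43, 0.40, 0.44, 0.40} → pass.
SR (methods 1·2): 0.68 vs {0.12, 0.11, 0.40, 0.43, 0.20, 0.23} → pass.
BD (methods 1·2): 0.71 vs {0.18, 0.22, 0.40, 0.44, 0.23, 0.20} → pass.
0 of 4 fail.

0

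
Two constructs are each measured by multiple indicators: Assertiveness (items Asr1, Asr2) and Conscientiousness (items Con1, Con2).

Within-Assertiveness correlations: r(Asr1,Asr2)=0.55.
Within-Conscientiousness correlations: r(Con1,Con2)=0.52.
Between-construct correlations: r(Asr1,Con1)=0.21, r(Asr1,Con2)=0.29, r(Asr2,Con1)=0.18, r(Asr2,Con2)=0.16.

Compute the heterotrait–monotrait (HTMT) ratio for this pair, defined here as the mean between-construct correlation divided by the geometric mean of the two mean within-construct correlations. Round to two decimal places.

Mean heterotrait r = 0.84/4 = 0.2100.
Mean within-Asr = 0.55/1 = 0.5500; mean within-Con = 0.52/1 = 0.5200.
Geometric mean = √(0.5500 × 0.5200) = 0.5348.
HTMT = 0.2100 / 0.5348 = 0.39.

0.39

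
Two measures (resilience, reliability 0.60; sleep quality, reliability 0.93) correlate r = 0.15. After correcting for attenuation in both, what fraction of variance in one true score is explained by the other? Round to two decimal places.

Disattenuated r = 0.15 / √(0.60 × 0.93) = 0.15 / 0.7470 = 0.2008.
Shared true-score variance = 0.2008² = 0.0403 ≈ 0.04.

0.04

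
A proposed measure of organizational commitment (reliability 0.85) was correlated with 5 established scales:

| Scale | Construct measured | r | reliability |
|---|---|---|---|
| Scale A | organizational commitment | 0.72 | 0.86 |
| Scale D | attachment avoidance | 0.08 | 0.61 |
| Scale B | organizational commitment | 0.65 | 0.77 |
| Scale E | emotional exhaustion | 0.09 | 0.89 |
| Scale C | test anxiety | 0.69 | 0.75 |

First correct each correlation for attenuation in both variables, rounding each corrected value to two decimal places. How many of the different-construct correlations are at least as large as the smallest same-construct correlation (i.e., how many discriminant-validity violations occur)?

1

Disattenuated r (r / √(r_scale · r_new)):
  Scale A (conv): 0.72 / √(0.86·0.85) = 0.84
  Scale D (disc): 0.08 / √(0.61·0.85) = 0.11
  Scale B (conv): 0.65 / √(0.77·0.85) = 0.80
  Scale E (disc): 0.09 / √(0.89·0.85) = 0.10
  Scale C (disc): 0.69 / √(0.75·0.85) = 0.86
Smallest convergent = 0.80. Discriminant values: 0.11, 0.10, 0.86; count ≥ 0.80 → 1.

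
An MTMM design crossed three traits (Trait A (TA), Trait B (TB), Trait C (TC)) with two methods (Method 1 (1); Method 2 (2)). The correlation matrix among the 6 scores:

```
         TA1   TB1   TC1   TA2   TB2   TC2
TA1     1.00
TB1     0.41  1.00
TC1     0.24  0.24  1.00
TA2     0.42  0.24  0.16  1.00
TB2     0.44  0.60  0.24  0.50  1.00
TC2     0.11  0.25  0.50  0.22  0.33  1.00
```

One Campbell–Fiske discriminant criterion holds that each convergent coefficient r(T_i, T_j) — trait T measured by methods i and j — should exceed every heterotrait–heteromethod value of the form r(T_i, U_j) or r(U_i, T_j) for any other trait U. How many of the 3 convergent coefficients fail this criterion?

Checking each validity diagonal entry against its comparison values:
TA (methods 1·2): 0.42 vs {0.44, 0.24, 0.11, 0.16} → fail.
TB (methods 1·2): 0.60 vs {0.24, 0.44, 0.25, 0.24} → pass.
TC (methods 1·2): 0.50 vs {0.16, 0.11, 0.24, 0.25} → pass.
1 of 3 fail.

1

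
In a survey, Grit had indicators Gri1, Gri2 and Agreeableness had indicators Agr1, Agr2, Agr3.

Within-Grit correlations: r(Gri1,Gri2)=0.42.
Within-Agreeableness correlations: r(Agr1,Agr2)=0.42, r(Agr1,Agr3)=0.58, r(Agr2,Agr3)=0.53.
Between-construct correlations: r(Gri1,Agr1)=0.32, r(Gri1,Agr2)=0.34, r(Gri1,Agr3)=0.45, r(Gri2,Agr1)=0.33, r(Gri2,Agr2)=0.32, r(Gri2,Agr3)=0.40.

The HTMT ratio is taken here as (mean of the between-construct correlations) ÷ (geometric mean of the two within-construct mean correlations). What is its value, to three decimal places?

0.778

Mean heterotrait r = 2.16/6 = 0.3600.
Mean within-Gri = 0.42/1 = 0.4200; mean within-Agr = 1.53/3 = 0.5100.
Geometric mean = √(0.4200 × 0.5100) = 0.4628.
HTMT = 0.3600 / 0.4628 = 0.778.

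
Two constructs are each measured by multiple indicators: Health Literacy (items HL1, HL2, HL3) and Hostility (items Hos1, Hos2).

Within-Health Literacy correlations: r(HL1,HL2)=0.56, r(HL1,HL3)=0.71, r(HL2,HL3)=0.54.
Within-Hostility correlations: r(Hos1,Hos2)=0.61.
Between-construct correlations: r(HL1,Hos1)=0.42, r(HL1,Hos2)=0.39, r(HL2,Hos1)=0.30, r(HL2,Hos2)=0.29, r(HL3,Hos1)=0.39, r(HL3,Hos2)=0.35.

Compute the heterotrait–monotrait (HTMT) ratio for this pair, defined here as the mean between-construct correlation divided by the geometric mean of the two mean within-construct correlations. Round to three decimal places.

0.588

Mean between = 2.14/6 = 0.3567.
Mean within-HL = 1.81/3 = 0.6033; mean within-Hos = 0.61/1 = 0.6100.
Geometric mean = √(0.6033 × 0.6100) = 0.6066.
HTMT = 0.3567 / 0.6066 = 0.588.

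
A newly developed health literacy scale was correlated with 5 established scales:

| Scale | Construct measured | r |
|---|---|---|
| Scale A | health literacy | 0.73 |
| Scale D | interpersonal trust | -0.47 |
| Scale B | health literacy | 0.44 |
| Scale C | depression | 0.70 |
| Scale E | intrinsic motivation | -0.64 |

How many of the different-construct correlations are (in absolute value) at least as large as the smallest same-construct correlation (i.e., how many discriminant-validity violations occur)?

Convergent (same construct = health literacy): Scale A, Scale B.
Smallest convergent = 0.44. Discriminant |r|: 0.47, 0.70, 0.64; count ≥ 0.44 → 3.

3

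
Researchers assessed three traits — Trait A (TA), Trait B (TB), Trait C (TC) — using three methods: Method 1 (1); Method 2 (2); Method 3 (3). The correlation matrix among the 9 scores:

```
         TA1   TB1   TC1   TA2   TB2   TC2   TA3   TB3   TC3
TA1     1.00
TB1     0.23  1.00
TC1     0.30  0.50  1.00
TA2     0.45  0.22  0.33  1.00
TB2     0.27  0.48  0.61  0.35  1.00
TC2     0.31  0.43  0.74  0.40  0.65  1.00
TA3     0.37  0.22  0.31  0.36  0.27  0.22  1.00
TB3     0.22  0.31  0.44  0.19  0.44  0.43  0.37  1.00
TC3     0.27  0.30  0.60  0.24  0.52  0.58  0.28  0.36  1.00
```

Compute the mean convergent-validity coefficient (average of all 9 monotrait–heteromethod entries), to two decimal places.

0.48

Convergent values: 0.45, 0.37, 0.36, 0.48, 0.31, 0.44, 0.74, 0.60, 0.58; mean = 4.33/9 = 0.48.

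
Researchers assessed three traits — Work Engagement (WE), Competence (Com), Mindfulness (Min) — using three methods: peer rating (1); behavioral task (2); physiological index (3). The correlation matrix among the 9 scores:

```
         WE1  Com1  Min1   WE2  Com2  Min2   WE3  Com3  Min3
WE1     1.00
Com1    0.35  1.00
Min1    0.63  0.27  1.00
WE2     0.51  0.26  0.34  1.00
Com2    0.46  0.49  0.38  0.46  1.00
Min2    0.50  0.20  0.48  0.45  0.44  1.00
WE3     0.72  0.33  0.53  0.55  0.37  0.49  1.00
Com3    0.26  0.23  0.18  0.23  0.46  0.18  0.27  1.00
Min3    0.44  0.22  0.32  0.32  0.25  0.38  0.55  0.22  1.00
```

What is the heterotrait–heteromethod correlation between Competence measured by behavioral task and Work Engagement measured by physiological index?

0.37

Different traits and methods: r(Com2, WE3) = 0.37.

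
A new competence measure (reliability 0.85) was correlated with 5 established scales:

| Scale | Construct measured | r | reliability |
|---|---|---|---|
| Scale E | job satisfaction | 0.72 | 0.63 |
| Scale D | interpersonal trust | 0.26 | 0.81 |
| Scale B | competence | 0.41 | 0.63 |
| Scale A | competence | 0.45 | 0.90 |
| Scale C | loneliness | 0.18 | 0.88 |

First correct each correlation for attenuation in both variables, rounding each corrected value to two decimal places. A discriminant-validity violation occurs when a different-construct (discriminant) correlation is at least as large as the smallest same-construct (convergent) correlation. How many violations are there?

Disattenuated r (r / √(r_scale · r_new)):
  Scale E (disc): 0.72 / √(0.63·0.85) = 0.98
  Scale D (disc): 0.26 / √(0.81·0.85) = 0.31
  Scale B (conv): 0.41 / √(0.63·0.85) = 0.56
  Scale A (conv): 0.45 / √(0.90·0.85) = 0.51
  Scale C (disc): 0.18 / √(0.88·0.85) = 0.21
Smallest convergent = 0.51. Discriminant values: 0.98, 0.31, 0.21; count ≥ 0.51 → 1.

1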